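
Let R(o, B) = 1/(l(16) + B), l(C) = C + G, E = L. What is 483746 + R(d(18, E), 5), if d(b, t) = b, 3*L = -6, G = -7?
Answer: 6772445/14 ≈ 4.8375e+5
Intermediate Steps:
L = -2 (L = (1/3)*(-6) = -2)
E = -2
l(C) = -7 + C (l(C) = C - 7 = -7 + C)
R(o, B) = 1/(9 + B) (R(o, B) = 1/((-7 + 16) + B) = 1/(9 + B))
483746 + R(d(18, E), 5) = 483746 + 1/(9 + 5) = 483746 + 1/14 = 6772445/14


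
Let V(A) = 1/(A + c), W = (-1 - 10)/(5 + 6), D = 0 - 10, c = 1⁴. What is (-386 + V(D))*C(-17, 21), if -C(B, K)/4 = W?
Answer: -13900/9 ≈ -1544.4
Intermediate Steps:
c = 1
D = -10
W = -1 (W = -11/11 = -11*1/11 = -1)
C(B, K) = 4 (C(B, K) = -4*(-1) = 4)
V(A) = 1/(1 + A) (V(A) = 1/(A + 1) = 1/(1 + A))
(-386 + V(D))*C(-17, 21) = (-386 + 1/(1 - 10))*4 = (-386 + 1/(-9))*4 = (-386 - ⅑)*4 = -3475/9*4 = -13900/9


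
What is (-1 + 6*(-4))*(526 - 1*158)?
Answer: -9200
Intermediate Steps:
(-1 + 6*(-4))*(526 - 1*158) = (-1 - 24)*(526 - 158) = -25*368 = -9200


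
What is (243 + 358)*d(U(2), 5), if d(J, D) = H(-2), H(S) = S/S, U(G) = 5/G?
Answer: 601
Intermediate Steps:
H(S) = 1
d(J, D) = 1
(243 + 358)*d(U(2), 5) = (243 + 358)*1 = 601*1 = 601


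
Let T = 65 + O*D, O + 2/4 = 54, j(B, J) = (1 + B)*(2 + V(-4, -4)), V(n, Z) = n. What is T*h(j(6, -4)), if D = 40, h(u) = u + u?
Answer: -61740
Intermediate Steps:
j(B, J) = -2 - 2*B (j(B, J) = (1 + B)*(2 - 4) = (1 + B)*(-2) = -2 - 2*B)
h(u) = 2*u
O = 107/2 (O = -½ + 54 = 107/2 ≈ 53.500)
T = 2205 (T = 65 + (107/2)*40 = 65 + 2140 = 2205)
T*h(j(6, -4)) = 2205*(2*(-2 - 2*6)) = 2205*(2*(-2 - 12)) = 2205*(2*(-14)) = 2205*(-28) = -61740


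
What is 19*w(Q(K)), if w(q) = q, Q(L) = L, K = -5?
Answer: -95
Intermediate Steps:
19*w(Q(K)) = 19*(-5) = -95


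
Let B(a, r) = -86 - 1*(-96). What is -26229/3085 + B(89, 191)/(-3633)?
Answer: -95320807/11207805 ≈ -8.5049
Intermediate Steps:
B(a, r) = 10 (B(a, r) = -86 + 96 = 10)
-26229/3085 + B(89, 191)/(-3633) = -26229/3085 + 10/(-3633) = -26229*1/3085 + 10*(-1/3633) = -26229/3085 - 10/3633 = -95320807/11207805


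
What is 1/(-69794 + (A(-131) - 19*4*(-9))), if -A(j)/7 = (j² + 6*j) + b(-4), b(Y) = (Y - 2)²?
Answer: -1/183987 ≈ -5.4352e-6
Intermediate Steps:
b(Y) = (-2 + Y)²
A(j) = -252 - 42*j - 7*j² (A(j) = -7*((j² + 6*j) + (-2 - 4)²) = -7*((j² + 6*j) + (-6)²) = -7*((j² + 6*j) + 36) = -7*(36 + j² + 6*j) = -252 - 42*j - 7*j²)
1/(-69794 + (A(-131) - 19*4*(-9))) = 1/(-69794 + ((-252 - 42*(-131) - 7*(-131)²) - 19*4*(-9))) = 1/(-69794 + ((-252 + 5502 - 7*17161) - 76*(-9))) = 1/(-69794 + ((-252 + 5502 - 120127) + 684)) = 1/(-69794 + (-114877 + 684)) = 1/(-69794 - 114193) = 1/(-183987) = -1/183987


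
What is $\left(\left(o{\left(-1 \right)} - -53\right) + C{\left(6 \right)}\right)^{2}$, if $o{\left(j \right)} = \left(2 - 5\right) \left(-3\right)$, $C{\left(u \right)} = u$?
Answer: $4624$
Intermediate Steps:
$o{\left(j \right)} = 9$ ($o{\left(j \right)} = \left(-3\right) \left(-3\right) = 9$)
$\left(\left(o{\left(-1 \right)} - -53\right) + C{\left(6 \right)}\right)^{2} = \left(\left(9 - -53\right) + 6\right)^{2} = \left(\left(9 + 53\right) + 6\right)^{2} = \left(62 + 6\right)^{2} = 68^{2} = 4624$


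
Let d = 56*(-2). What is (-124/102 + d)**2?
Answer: 33339076/2601 ≈ 12818.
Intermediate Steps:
d = -112
(-124/102 + d)**2 = (-124/102 - 112)**2 = (-124*1/102 - 112)**2 = (-62/51 - 112)**2 = (-5774/51)**2 = 33339076/2601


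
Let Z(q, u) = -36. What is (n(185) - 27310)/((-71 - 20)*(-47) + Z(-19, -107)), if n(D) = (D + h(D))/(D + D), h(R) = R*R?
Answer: -27217/4241 ≈ -6.4176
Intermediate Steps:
h(R) = R²
n(D) = (D + D²)/(2*D) (n(D) = (D + D²)/(D + D) = (D + D²)/((2*D)) = (D + D²)*(1/(2*D)) = (D + D²)/(2*D))
(n(185) - 27310)/((-71 - 20)*(-47) + Z(-19, -107)) = ((½ + (½)*185) - 27310)/((-71 - 20)*(-47) - 36) = ((½ + 185/2) - 27310)/(-91*(-47) - 36) = (93 - 27310)/(4277 - 36) = -27217/4241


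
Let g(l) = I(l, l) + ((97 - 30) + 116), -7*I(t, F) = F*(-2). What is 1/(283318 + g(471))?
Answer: 7/1985449 ≈ 3.5257e-6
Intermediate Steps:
I(t, F) = 2*F/7 (I(t, F) = -F*(-2)/7 = -(-2)*F/7 = 2*F/7)
g(l) = 183 + 2*l/7 (g(l) = 2*l/7 + ((97 - 30) + 116) = 2*l/7 + (67 + 116) = 2*l/7 + 183 = 183 + 2*l/7)
1/(283318 + g(471)) = 1/(283318 + (183 + (2/7)*471)) = 1/(283318 + (183 + 942/7)) = 1/(283318 + 2223/7) = 1/(1985449/7) = 7/1985449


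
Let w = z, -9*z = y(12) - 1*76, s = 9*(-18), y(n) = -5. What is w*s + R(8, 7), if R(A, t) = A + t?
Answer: -1443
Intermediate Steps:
s = -162
z = 9 (z = -(-5 - 1*76)/9 = -(-5 - 76)/9 = -1/9*(-81) = 9)
w = 9
w*s + R(8, 7) = 9*(-162) + (8 + 7) = -1458 + 15 = -1443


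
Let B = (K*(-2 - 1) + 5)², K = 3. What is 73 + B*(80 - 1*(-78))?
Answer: 2601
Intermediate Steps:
B = 16 (B = (3*(-2 - 1) + 5)² = (3*(-3) + 5)² = (-9 + 5)² = (-4)² = 16)
73 + B*(80 - 1*(-78)) = 73 + 16*(80 - 1*(-78)) = 73 + 16*(80 + 78) = 73 + 16*158 = 73 + 2528 = 2601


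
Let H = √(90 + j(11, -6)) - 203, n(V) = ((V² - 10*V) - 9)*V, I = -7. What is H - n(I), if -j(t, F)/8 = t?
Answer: 567 + √2 ≈ 568.41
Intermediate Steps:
j(t, F) = -8*t
n(V) = V*(-9 + V² - 10*V) (n(V) = (-9 + V² - 10*V)*V = V*(-9 + V² - 10*V))
H = -203 + √2 (H = √(90 - 8*11) - 203 = √(90 - 88) - 203 = √2 - 203 = -203 + √2 ≈ -201.59)
H - n(I) = (-203 + √2) - (-7)*(-9 + (-7)² - 10*(-7)) = (-203 + √2) - (-7)*(-9 + 49 + 70) = (-203 + √2) - (-7)*110 = (-203 + √2) - 1*(-770) = (-203 + √2) + 770 = 567 + √2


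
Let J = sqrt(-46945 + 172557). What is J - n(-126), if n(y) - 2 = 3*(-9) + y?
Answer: 151 + 2*sqrt(31403) ≈ 505.42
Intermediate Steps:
n(y) = -25 + y (n(y) = 2 + (3*(-9) + y) = 2 + (-27 + y) = -25 + y)
J = 2*sqrt(31403) (J = sqrt(125612) = 2*sqrt(31403) ≈ 354.42)
J - n(-126) = 2*sqrt(31403) - (-25 - 126) = 2*sqrt(31403) - 1*(-151) = 2*sqrt(31403) + 151 = 151 + 2*sqrt(31403)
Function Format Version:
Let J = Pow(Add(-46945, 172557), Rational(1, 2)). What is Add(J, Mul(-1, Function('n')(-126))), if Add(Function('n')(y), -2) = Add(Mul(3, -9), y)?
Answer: Add(151, Mul(2, Pow(31403, Rational(1, 2)))) ≈ 505.42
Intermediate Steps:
Function('n')(y) = Add(-25, y) (Function('n')(y) = Add(2, Add(Mul(3, -9), y)) = Add(2, Add(-27, y)) = Add(-25, y))
J = Mul(2, Pow(31403, Rational(1, 2))) (J = Pow(125612, Rational(1, 2)) = Mul(2, Pow(31403, Rational(1, 2))) ≈ 354.42)
Add(J, Mul(-1, Function('n')(-126))) = Add(Mul(2, Pow(31403, Rational(1, 2))), Mul(-1, Add(-25, -126))) = Add(Mul(2, Pow(31403, Rational(1, 2))), Mul(-1, -151)) = Add(Mul(2, Pow(31403, Rational(1, 2))), 151) = Add(151, Mul(2, Pow(31403, Rational(1, 2))))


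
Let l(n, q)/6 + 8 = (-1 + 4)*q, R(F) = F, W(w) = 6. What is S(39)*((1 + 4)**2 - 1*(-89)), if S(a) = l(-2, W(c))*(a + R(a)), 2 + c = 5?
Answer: 533520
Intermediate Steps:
c = 3 (c = -2 + 5 = 3)
l(n, q) = -48 + 18*q (l(n, q) = -48 + 6*((-1 + 4)*q) = -48 + 6*(3*q) = -48 + 18*q)
S(a) = 120*a (S(a) = (-48 + 18*6)*(a + a) = (-48 + 108)*(2*a) = 60*(2*a) = 120*a)
S(39)*((1 + 4)**2 - 1*(-89)) = (120*39)*((1 + 4)**2 - 1*(-89)) = 4680*(5**2 + 89) = 4680*(25 + 89) = 4680*114 = 533520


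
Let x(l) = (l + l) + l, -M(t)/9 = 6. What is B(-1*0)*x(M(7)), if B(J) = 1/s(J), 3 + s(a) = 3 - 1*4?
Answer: 81/2 ≈ 40.500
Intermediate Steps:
M(t) = -54 (M(t) = -9*6 = -54)
x(l) = 3*l (x(l) = 2*l + l = 3*l)
s(a) = -4 (s(a) = -3 + (3 - 1*4) = -3 + (3 - 4) = -3 - 1 = -4)
B(J) = -¼ (B(J) = 1/(-4) = -¼)
B(-1*0)*x(M(7)) = -3*(-54)/4 = -¼*(-162) = 81/2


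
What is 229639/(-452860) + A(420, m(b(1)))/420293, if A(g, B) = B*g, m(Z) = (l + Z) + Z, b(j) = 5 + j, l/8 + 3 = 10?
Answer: -83581982627/190333887980 ≈ -0.43913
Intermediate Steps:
l = 56 (l = -24 + 8*10 = -24 + 80 = 56)
m(Z) = 56 + 2*Z (m(Z) = (56 + Z) + Z = 56 + 2*Z)
229639/(-452860) + A(420, m(b(1)))/420293 = 229639/(-452860) + ((56 + 2*(5 + 1))*420)/420293 = 229639*(-1/452860) + ((56 + 2*6)*420)*(1/420293) = -229639/452860 + ((56 + 12)*420)*(1/420293) = -229639/452860 + (68*420)*(1/420293) = -229639/452860 + 28560*(1/420293) = -229639/452860 + 28560/420293 = -83581982627/190333887980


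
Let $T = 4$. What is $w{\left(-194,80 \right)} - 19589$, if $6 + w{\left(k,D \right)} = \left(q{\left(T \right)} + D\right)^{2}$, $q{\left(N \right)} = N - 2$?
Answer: $-12871$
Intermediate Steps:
$q{\left(N \right)} = -2 + N$
$w{\left(k,D \right)} = -6 + \left(2 + D\right)^{2}$ ($w{\left(k,D \right)} = -6 + \left(\left(-2 + 4\right) + D\right)^{2} = -6 + \left(2 + D\right)^{2}$)
$w{\left(-194,80 \right)} - 19589 = \left(-6 + \left(2 + 80\right)^{2}\right) - 19589 = \left(-6 + 82^{2}\right) - 19589 = \left(-6 + 6724\right) - 19589 = 6718 - 19589 = -12871$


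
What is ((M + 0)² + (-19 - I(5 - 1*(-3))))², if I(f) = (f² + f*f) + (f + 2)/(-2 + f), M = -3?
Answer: 175561/9 ≈ 19507.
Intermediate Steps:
I(f) = 2*f² + (2 + f)/(-2 + f) (I(f) = (f² + f²) + (2 + f)/(-2 + f) = 2*f² + (2 + f)/(-2 + f))
((M + 0)² + (-19 - I(5 - 1*(-3))))² = ((-3 + 0)² + (-19 - (2 + (5 - 1*(-3)) - 4*(5 - 1*(-3))² + 2*(5 - 1*(-3))³)/(-2 + (5 - 1*(-3)))))² = ((-3)² + (-19 - (2 + (5 + 3) - 4*(5 + 3)² + 2*(5 + 3)³)/(-2 + (5 + 3))))² = (9 + (-19 - (2 + 8 - 4*8² + 2*8³)/(-2 + 8)))² = (9 + (-19 - (2 + 8 - 4*64 + 2*512)/6))² = (9 + (-19 - (2 + 8 - 256 + 1024)/6))² = (9 + (-19 - 778/6))² = (9 + (-19 - 1*389/3))² = (9 + (-19 - 389/3))² = (9 - 446/3)² = (-419/3)² = 175561/9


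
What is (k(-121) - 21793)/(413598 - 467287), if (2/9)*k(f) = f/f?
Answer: 43577/107378 ≈ 0.40583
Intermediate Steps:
k(f) = 9/2 (k(f) = 9*(f/f)/2 = (9/2)*1 = 9/2)
(k(-121) - 21793)/(413598 - 467287) = (9/2 - 21793)/(413598 - 467287) = -43577/2/(-53689) = -43577/2*(-1/53689) = 43577/107378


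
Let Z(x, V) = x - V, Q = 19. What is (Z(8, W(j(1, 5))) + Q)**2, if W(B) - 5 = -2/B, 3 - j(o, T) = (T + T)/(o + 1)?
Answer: 441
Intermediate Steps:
j(o, T) = 3 - 2*T/(1 + o) (j(o, T) = 3 - (T + T)/(o + 1) = 3 - 2*T/(1 + o))
W(B) = 5 - 2/B
(Z(8, W(j(1, 5))) + Q)**2 = ((8 - (5 - 2*(1 + 1)/(3 - 2*5 + 3*1))) + 19)**2 = ((8 - (5 - 2*2/(3 - 10 + 3))) + 19)**2 = ((8 - (5 - 2/((1/2)*(-4)))) + 19)**2 = ((8 - (5 - 2/(-2))) + 19)**2 = ((8 - (5 - 2*(-1/2))) + 19)**2 = ((8 - (5 + 1)) + 19)**2 = ((8 - 1*6) + 19)**2 = ((8 - 6) + 19)**2 = (2 + 19)**2 = 21**2 = 441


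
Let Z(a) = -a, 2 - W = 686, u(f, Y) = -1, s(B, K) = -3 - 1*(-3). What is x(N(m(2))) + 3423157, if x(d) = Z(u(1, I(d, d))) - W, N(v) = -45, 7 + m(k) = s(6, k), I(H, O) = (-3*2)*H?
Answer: 3423842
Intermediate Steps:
I(H, O) = -6*H
s(B, K) = 0 (s(B, K) = -3 + 3 = 0)
W = -684 (W = 2 - 1*686 = 2 - 686 = -684)
m(k) = -7 (m(k) = -7 + 0 = -7)
x(d) = 685 (x(d) = -1*(-1) - 1*(-684) = 1 + 684 = 685)
x(N(m(2))) + 3423157 = 685 + 3423157 = 3423842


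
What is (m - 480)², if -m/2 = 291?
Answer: 1127844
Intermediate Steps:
m = -582 (m = -2*291 = -582)
(m - 480)² = (-582 - 480)² = (-1062)² = 1127844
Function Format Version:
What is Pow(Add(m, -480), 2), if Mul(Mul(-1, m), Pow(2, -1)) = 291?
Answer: 1127844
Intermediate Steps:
m = -582 (m = Mul(-2, 291) = -582)
Pow(Add(m, -480), 2) = Pow(Add(-582, -480), 2) = Pow(-1062, 2) = 1127844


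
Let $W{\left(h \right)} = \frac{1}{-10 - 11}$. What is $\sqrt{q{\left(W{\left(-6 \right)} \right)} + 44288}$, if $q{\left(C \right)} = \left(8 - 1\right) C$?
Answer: $\frac{\sqrt{398589}}{3} \approx 210.45$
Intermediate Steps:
$W{\left(h \right)} = - \frac{1}{21}$ ($W{\left(h \right)} = \frac{1}{-21} = - \frac{1}{21}$)
$q{\left(C \right)} = 7 C$
$\sqrt{q{\left(W{\left(-6 \right)} \right)} + 44288} = \sqrt{7 \left(- \frac{1}{21}\right) + 44288} = \sqrt{- \frac{1}{3} + 44288} = \sqrt{\frac{132863}{3}} = \frac{\sqrt{398589}}{3}$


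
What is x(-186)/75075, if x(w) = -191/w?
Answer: 191/13963950 ≈ 1.3678e-5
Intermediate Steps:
x(w) = -191/w
x(-186)/75075 = -191/(-186)/75075 = -191*(-1/186)*(1/75075) = (191/186)*(1/75075) = 191/13963950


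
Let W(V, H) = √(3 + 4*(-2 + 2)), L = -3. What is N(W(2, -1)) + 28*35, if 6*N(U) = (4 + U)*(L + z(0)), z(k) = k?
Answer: 978 - √3/2 ≈ 977.13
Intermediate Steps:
W(V, H) = √3 (W(V, H) = √(3 + 4*0) = √(3 + 0) = √3)
N(U) = -2 - U/2 (N(U) = ((4 + U)*(-3 + 0))/6 = ((4 + U)*(-3))/6 = (-12 - 3*U)/6 = -2 - U/2)
N(W(2, -1)) + 28*35 = (-2 - √3/2) + 28*35 = (-2 - √3/2) + 980 = 978 - √3/2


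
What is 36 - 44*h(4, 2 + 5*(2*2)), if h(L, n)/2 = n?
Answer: -1900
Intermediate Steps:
h(L, n) = 2*n
36 - 44*h(4, 2 + 5*(2*2)) = 36 - 88*(2 + 5*(2*2)) = 36 - 88*(2 + 5*4) = 36 - 88*(2 + 20) = 36 - 88*22 = 36 - 44*44 = 36 - 1936 = -1900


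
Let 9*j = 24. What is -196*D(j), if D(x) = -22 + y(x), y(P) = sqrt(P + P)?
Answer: 4312 - 784*sqrt(3)/3 ≈ 3859.4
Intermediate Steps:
j = 8/3 (j = (1/9)*24 = 8/3 ≈ 2.6667)
y(P) = sqrt(2)*sqrt(P) (y(P) = sqrt(2*P) = sqrt(2)*sqrt(P))
D(x) = -22 + sqrt(2)*sqrt(x)
-196*D(j) = -196*(-22 + sqrt(2)*sqrt(8/3)) = -196*(-22 + sqrt(2)*(2*sqrt(6)/3)) = -196*(-22 + 4*sqrt(3)/3) = 4312 - 784*sqrt(3)/3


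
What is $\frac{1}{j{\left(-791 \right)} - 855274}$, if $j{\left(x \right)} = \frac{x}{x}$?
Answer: $- \frac{1}{855273} \approx -1.1692 \cdot 10^{-6}$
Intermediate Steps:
$j{\left(x \right)} = 1$
$\frac{1}{j{\left(-791 \right)} - 855274} = \frac{1}{1 - 855274} = \frac{1}{-855273} = - \frac{1}{855273}$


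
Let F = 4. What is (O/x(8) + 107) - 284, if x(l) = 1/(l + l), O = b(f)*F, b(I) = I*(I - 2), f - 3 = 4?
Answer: 2063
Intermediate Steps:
f = 7 (f = 3 + 4 = 7)
b(I) = I*(-2 + I)
O = 140 (O = (7*(-2 + 7))*4 = (7*5)*4 = 35*4 = 140)
x(l) = 1/(2*l)
(O/x(8) + 107) - 284 = (140/(((½)/8)) + 107) - 284 = (140/(((½)*(⅛))) + 107) - 284 = (140/(1/16) + 107) - 284 = (140*16 + 107) - 284 = (2240 + 107) - 284 = 2347 - 284 = 2063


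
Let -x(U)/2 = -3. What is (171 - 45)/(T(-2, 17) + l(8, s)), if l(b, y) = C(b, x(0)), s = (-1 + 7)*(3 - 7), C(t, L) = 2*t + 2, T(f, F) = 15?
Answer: 42/11 ≈ 3.8182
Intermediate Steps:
x(U) = 6 (x(U) = -2*(-3) = 6)
C(t, L) = 2 + 2*t
s = -24 (s = 6*(-4) = -24)
l(b, y) = 2 + 2*b
(171 - 45)/(T(-2, 17) + l(8, s)) = (171 - 45)/(15 + (2 + 2*8)) = 126/(15 + (2 + 16)) = 126/(15 + 18) = 126/33 = 126*(1/33) = 42/11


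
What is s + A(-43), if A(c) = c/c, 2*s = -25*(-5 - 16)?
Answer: 527/2 ≈ 263.50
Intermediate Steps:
s = 525/2 (s = (-25*(-5 - 16))/2 = (-25*(-21))/2 = (½)*525 = 525/2 ≈ 262.50)
A(c) = 1
s + A(-43) = 525/2 + 1 = 527/2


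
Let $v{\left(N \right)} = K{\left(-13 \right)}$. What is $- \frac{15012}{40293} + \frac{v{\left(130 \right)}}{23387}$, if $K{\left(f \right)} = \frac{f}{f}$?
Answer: $- \frac{39005039}{104703599} \approx -0.37253$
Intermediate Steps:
$K{\left(f \right)} = 1$
$v{\left(N \right)} = 1$
$- \frac{15012}{40293} + \frac{v{\left(130 \right)}}{23387} = - \frac{15012}{40293} + 1 \cdot \frac{1}{23387} = \left(-15012\right) \frac{1}{40293} + 1 \cdot \frac{1}{23387} = - \frac{1668}{4477} + \frac{1}{23387} = - \frac{39005039}{104703599}$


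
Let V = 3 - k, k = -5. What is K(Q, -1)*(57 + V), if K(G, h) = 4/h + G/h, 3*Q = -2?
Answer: -650/3 ≈ -216.67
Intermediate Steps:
Q = -⅔ (Q = (⅓)*(-2) = -⅔ ≈ -0.66667)
V = 8 (V = 3 - 1*(-5) = 3 + 5 = 8)
K(Q, -1)*(57 + V) = ((4 - ⅔)/(-1))*(57 + 8) = -1*10/3*65 = -10/3*65 = -650/3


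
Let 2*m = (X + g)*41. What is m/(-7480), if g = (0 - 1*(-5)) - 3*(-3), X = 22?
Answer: -369/3740 ≈ -0.098663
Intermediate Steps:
g = 14 (g = (0 + 5) + 9 = 5 + 9 = 14)
m = 738 (m = ((22 + 14)*41)/2 = (36*41)/2 = (1/2)*1476 = 738)
m/(-7480) = 738/(-7480) = 738*(-1/7480) = -369/3740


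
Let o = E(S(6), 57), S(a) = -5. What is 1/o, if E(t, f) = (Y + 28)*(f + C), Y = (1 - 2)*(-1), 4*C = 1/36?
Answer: 144/238061 ≈ 0.00060489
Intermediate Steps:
C = 1/144 (C = (¼)/36 = (¼)*(1/36) = 1/144 ≈ 0.0069444)
Y = 1 (Y = -1*(-1) = 1)
E(t, f) = 29/144 + 29*f (E(t, f) = (1 + 28)*(f + 1/144) = 29*(1/144 + f) = 29/144 + 29*f)
o = 238061/144 (o = 29/144 + 29*57 = 29/144 + 1653 = 238061/144 ≈ 1653.2)
1/o = 1/(238061/144) = 144/238061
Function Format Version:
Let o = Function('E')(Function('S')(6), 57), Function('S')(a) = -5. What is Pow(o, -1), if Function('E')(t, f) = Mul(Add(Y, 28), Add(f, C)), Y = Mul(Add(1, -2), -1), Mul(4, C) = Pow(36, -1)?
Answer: Rational(144, 238061) ≈ 0.00060489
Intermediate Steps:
C = Rational(1, 144) (C = Mul(Rational(1, 4), Pow(36, -1)) = Mul(Rational(1, 4), Rational(1, 36)) = Rational(1, 144) ≈ 0.0069444)
Y = 1 (Y = Mul(-1, -1) = 1)
Function('E')(t, f) = Add(Rational(29, 144), Mul(29, f)) (Function('E')(t, f) = Mul(Add(1, 28), Add(f, Rational(1, 144))) = Mul(29, Add(Rational(1, 144), f)) = Add(Rational(29, 144), Mul(29, f)))
o = Rational(238061, 144) (o = Add(Rational(29, 144), Mul(29, 57)) = Add(Rational(29, 144), 1653) = Rational(238061, 144) ≈ 1653.2)
Pow(o, -1) = Pow(Rational(238061, 144), -1) = Rational(144, 238061)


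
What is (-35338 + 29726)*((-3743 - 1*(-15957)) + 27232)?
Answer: -221370952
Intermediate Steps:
(-35338 + 29726)*((-3743 - 1*(-15957)) + 27232) = -5612*((-3743 + 15957) + 27232) = -5612*(12214 + 27232) = -5612*39446 = -221370952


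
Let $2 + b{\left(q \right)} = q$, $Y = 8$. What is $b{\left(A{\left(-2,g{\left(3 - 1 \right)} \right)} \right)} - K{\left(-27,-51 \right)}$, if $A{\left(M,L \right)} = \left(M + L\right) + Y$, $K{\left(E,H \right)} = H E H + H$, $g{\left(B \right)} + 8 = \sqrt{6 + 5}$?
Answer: $70274 + \sqrt{11} \approx 70277.0$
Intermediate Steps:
$g{\left(B \right)} = -8 + \sqrt{11}$ ($g{\left(B \right)} = -8 + \sqrt{6 + 5} = -8 + \sqrt{11}$)
$K{\left(E,H \right)} = H + E H^{2}$ ($K{\left(E,H \right)} = E H H + H = E H^{2} + H = H + E H^{2}$)
$A{\left(M,L \right)} = 8 + L + M$ ($A{\left(M,L \right)} = \left(M + L\right) + 8 = \left(L + M\right) + 8 = 8 + L + M$)
$b{\left(q \right)} = -2 + q$
$b{\left(A{\left(-2,g{\left(3 - 1 \right)} \right)} \right)} - K{\left(-27,-51 \right)} = \left(-2 - \left(2 - \sqrt{11}\right)\right) - - 51 \left(1 - -1377\right) = \left(-2 - \left(2 - \sqrt{11}\right)\right) - - 51 \left(1 + 1377\right) = \left(-4 + \sqrt{11}\right) - \left(-51\right) 1378 = \left(-4 + \sqrt{11}\right) - -70278 = \left(-4 + \sqrt{11}\right) + 70278 = 70274 + \sqrt{11}$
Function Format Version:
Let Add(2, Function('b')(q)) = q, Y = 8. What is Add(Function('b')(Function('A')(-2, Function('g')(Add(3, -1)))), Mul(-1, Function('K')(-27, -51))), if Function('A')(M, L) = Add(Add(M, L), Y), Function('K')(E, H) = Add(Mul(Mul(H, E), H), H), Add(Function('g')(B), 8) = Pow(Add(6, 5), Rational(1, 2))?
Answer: Add(70274, Pow(11, Rational(1, 2))) ≈ 70277.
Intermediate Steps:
Function('g')(B) = Add(-8, Pow(11, Rational(1, 2))) (Function('g')(B) = Add(-8, Pow(Add(6, 5), Rational(1, 2))) = Add(-8, Pow(11, Rational(1, 2))))
Function('K')(E, H) = Add(H, Mul(E, Pow(H, 2))) (Function('K')(E, H) = Add(Mul(Mul(E, H), H), H) = Add(Mul(E, Pow(H, 2)), H) = Add(H, Mul(E, Pow(H, 2))))
Function('A')(M, L) = Add(8, L, M) (Function('A')(M, L) = Add(Add(M, L), 8) = Add(Add(L, M), 8) = Add(8, L, M))
Function('b')(q) = Add(-2, q)
Add(Function('b')(Function('A')(-2, Function('g')(Add(3, -1)))), Mul(-1, Function('K')(-27, -51))) = Add(Add(-2, Add(8, Add(-8, Pow(11, Rational(1, 2))), -2)), Mul(-1, Mul(-51, Add(1, Mul(-27, -51))))) = Add(Add(-2, Add(-2, Pow(11, Rational(1, 2)))), Mul(-1, Mul(-51, Add(1, 1377)))) = Add(Add(-4, Pow(11, Rational(1, 2))), Mul(-1, Mul(-51, 1378))) = Add(Add(-4, Pow(11, Rational(1, 2))), Mul(-1, -70278)) = Add(Add(-4, Pow(11, Rational(1, 2))), 70278) = Add(70274, Pow(11, Rational(1, 2)))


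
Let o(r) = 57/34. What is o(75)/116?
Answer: 57/3944 ≈ 0.014452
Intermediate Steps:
o(r) = 57/34 (o(r) = 57*(1/34) = 57/34)
o(75)/116 = (57/34)/116 = (1/116)*(57/34) = 57/3944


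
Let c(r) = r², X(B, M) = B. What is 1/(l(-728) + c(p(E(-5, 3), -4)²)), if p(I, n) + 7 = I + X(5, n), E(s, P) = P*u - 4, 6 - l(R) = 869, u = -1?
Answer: 1/5698 ≈ 0.00017550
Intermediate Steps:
l(R) = -863 (l(R) = 6 - 1*869 = 6 - 869 = -863)
E(s, P) = -4 - P (E(s, P) = P*(-1) - 4 = -P - 4 = -4 - P)
p(I, n) = -2 + I (p(I, n) = -7 + (I + 5) = -7 + (5 + I) = -2 + I)
1/(l(-728) + c(p(E(-5, 3), -4)²)) = 1/(-863 + ((-2 + (-4 - 1*3))²)²) = 1/(-863 + ((-2 + (-4 - 3))²)²) = 1/(-863 + ((-2 - 7)²)²) = 1/(-863 + ((-9)²)²) = 1/(-863 + 81²) = 1/(-863 + 6561) = 1/5698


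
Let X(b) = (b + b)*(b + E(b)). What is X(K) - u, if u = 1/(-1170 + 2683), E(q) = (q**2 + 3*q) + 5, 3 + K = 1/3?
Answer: -314731/40851 ≈ -7.7044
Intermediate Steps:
K = -8/3 (K = -3 + 1/3 = -8/3 ≈ -2.6667)
E(q) = 5 + q**2 + 3*q
X(b) = 2*b*(5 + b**2 + 4*b) (X(b) = (b + b)*(b + (5 + b**2 + 3*b)) = (2*b)*(5 + b**2 + 4*b) = 2*b*(5 + b**2 + 4*b))
u = 1/1513 ≈ 0.00066094
X(K) - u = 2*(-8/3)*(5 + (-8/3)**2 + 4*(-8/3)) - 1*1/1513 = 2*(-8/3)*(5 + 64/9 - 32/3) - 1/1513 = 2*(-8/3)*(13/9) - 1/1513 = -208/27 - 1/1513 = -314731/40851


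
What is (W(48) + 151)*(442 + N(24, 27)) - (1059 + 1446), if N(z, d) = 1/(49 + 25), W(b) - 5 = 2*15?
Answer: 2949252/37 ≈ 79710.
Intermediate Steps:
W(b) = 35 (W(b) = 5 + 2*15 = 5 + 30 = 35)
N(z, d) = 1/74
(W(48) + 151)*(442 + N(24, 27)) - (1059 + 1446) = (35 + 151)*(442 + 1/74) - (1059 + 1446) = 186*(32709/74) - 1*2505 = 3041937/37 - 2505 = 2949252/37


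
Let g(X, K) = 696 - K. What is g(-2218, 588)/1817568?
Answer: 3/50488 ≈ 5.9420e-5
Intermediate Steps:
g(-2218, 588)/1817568 = (696 - 1*588)/1817568 = (696 - 588)*(1/1817568) = 108*(1/1817568) = 3/50488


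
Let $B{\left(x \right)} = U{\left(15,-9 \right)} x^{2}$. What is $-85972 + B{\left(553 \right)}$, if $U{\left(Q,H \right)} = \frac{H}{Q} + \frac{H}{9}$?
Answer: $- \frac{2876332}{5} \approx -5.7527 \cdot 10^{5}$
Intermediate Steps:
$U{\left(Q,H \right)} = \frac{H}{9} + \frac{H}{Q}$ ($U{\left(Q,H \right)} = \frac{H}{Q} + H \frac{1}{9} = \frac{H}{Q} + \frac{H}{9} = \frac{H}{9} + \frac{H}{Q}$)
$B{\left(x \right)} = - \frac{8 x^{2}}{5}$ ($B{\left(x \right)} = \left(\frac{1}{9} \left(-9\right) - \frac{9}{15}\right) x^{2} = \left(-1 - \frac{3}{5}\right) x^{2} = - \frac{8 x^{2}}{5}$)
$-85972 + B{\left(553 \right)} = -85972 - \frac{8 \cdot 553^{2}}{5} = -85972 - \frac{2446472}{5} = - \frac{2876332}{5}$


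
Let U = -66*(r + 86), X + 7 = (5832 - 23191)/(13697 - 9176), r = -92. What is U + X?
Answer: 1741310/4521 ≈ 385.16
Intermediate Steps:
X = -49006/4521 (X = -7 + (5832 - 23191)/(13697 - 9176) = -7 - 17359/4521 = -49006/4521 ≈ -10.840)
U = 396 (U = -66*(-92 + 86) = -66*(-6) = 396)
U + X = 396 - 49006/4521 = 1741310/4521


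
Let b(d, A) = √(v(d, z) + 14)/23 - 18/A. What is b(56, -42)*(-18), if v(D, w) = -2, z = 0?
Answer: -54/7 - 36*√3/23 ≈ -10.425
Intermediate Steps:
b(d, A) = -18/A + 2*√3/23 (b(d, A) = √(-2 + 14)/23 - 18/A = √12*(1/23) - 18/A = (2*√3)*(1/23) - 18/A = 2*√3/23 - 18/A = -18/A + 2*√3/23)
b(56, -42)*(-18) = (-18/(-42) + 2*√3/23)*(-18) = (-18*(-1/42) + 2*√3/23)*(-18) = (3/7 + 2*√3/23)*(-18) = -54/7 - 36*√3/23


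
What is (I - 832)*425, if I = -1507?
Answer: -994075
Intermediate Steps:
(I - 832)*425 = (-1507 - 832)*425 = -2339*425 = -994075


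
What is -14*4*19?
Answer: -1064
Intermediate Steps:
-14*4*19 = -56*19 = -1064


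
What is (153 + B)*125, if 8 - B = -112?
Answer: 34125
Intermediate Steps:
B = 120 (B = 8 - 1*(-112) = 8 + 112 = 120)
(153 + B)*125 = (153 + 120)*125 = 273*125 = 34125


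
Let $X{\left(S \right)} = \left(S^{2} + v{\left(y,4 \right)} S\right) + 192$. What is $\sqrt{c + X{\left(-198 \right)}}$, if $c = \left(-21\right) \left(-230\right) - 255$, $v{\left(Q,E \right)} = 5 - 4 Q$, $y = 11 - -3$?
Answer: $\sqrt{54069} \approx 232.53$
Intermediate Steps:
$y = 14$ ($y = 11 + 3 = 14$)
$X{\left(S \right)} = 192 + S^{2} - 51 S$ ($X{\left(S \right)} = \left(S^{2} + \left(5 - 56\right) S\right) + 192 = \left(S^{2} - 51 S\right) + 192 = 192 + S^{2} - 51 S$)
$c = 4575$ ($c = 4830 - 255 = 4575$)
$\sqrt{c + X{\left(-198 \right)}} = \sqrt{4575 + \left(192 + \left(-198\right)^{2} - -10098\right)} = \sqrt{4575 + \left(192 + 39204 + 10098\right)} = \sqrt{4575 + 49494} = \sqrt{54069}$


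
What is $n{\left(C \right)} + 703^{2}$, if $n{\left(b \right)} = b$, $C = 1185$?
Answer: $495394$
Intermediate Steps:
$n{\left(C \right)} + 703^{2} = 1185 + 703^{2} = 1185 + 494209 = 495394$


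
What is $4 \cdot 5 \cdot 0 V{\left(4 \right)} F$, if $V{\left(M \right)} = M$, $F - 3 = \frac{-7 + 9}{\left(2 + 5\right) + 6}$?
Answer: $0$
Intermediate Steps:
$F = \frac{41}{13}$ ($F = 3 + \frac{-7 + 9}{\left(2 + 5\right) + 6} = 3 + \frac{2}{7 + 6} = 3 + \frac{2}{13} = \frac{41}{13} \approx 3.1538$)
$4 \cdot 5 \cdot 0 V{\left(4 \right)} F = 4 \cdot 5 \cdot 0 \cdot 4 \cdot \frac{41}{13} = 20 \cdot 0 \cdot 4 \cdot \frac{41}{13} = 0 \cdot 4 \cdot \frac{41}{13} = 0 \cdot \frac{41}{13} = 0$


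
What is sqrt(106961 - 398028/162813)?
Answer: sqrt(315029465411605)/54271 ≈ 327.05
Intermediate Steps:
sqrt(106961 - 398028/162813) = sqrt(106961 - 398028*1/162813) = sqrt(106961 - 132676/54271) = sqrt(5804747755/54271) = sqrt(315029465411605)/54271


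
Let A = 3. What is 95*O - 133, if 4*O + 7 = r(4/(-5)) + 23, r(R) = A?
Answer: 1273/4 ≈ 318.25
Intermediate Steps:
r(R) = 3
O = 19/4 (O = -7/4 + (3 + 23)/4 = -7/4 + (¼)*26 = -7/4 + 13/2 = 19/4 ≈ 4.7500)
95*O - 133 = 95*(19/4) - 133 = 1805/4 - 133 = 1273/4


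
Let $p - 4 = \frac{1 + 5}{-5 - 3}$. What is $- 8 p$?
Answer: $-26$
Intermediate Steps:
$p = \frac{13}{4}$ ($p = 4 + \frac{1 + 5}{-5 - 3} = 4 + \frac{6}{-8} = 4 + 6 \left(- \frac{1}{8}\right) = 4 - \frac{3}{4} = \frac{13}{4} \approx 3.25$)
$- 8 p = \left(-8\right) \frac{13}{4} = -26$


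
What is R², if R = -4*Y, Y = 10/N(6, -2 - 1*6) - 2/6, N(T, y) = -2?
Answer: 4096/9 ≈ 455.11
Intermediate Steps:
Y = -16/3 (Y = 10/(-2) - 2/6 = 10*(-½) - 2*⅙ = -5 - ⅓ = -16/3 ≈ -5.3333)
R = 64/3 (R = -4*(-16/3) = 64/3 ≈ 21.333)
R² = (64/3)² = 4096/9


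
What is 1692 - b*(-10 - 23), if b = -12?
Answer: 1296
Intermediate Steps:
1692 - b*(-10 - 23) = 1692 - (-12)*(-10 - 23) = 1692 - (-12)*(-33) = 1692 - 1*396 = 1692 - 396 = 1296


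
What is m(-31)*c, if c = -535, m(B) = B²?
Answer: -514135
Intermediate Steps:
m(-31)*c = (-31)²*(-535) = 961*(-535) = -514135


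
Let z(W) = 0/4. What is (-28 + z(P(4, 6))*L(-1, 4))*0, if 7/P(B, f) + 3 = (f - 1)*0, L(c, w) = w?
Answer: 0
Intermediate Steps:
P(B, f) = -7/3 (P(B, f) = 7/(-3 + (f - 1)*0) = 7/(-3 + (-1 + f)*0) = 7/(-3 + 0) = 7/(-3) = 7*(-1/3) = -7/3)
z(W) = 0 (z(W) = 0*(1/4) = 0)
(-28 + z(P(4, 6))*L(-1, 4))*0 = (-28 + 0*4)*0 = (-28 + 0)*0 = -28*0 = 0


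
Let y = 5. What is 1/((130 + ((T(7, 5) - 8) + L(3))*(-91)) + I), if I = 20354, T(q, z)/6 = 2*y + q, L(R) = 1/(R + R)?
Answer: 6/71489 ≈ 8.3929e-5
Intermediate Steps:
L(R) = 1/(2*R)
T(q, z) = 60 + 6*q (T(q, z) = 6*(2*5 + q) = 6*(10 + q) = 60 + 6*q)
1/((130 + ((T(7, 5) - 8) + L(3))*(-91)) + I) = 1/((130 + (((60 + 6*7) - 8) + (½)/3)*(-91)) + 20354) = 1/((130 + (((60 + 42) - 8) + (½)*(⅓))*(-91)) + 20354) = 1/((130 + ((102 - 8) + ⅙)*(-91)) + 20354) = 1/((130 + (94 + ⅙)*(-91)) + 20354) = 1/((130 + (565/6)*(-91)) + 20354) = 1/((130 - 51415/6) + 20354) = 1/(-50635/6 + 20354) = 1/(71489/6) = 6/71489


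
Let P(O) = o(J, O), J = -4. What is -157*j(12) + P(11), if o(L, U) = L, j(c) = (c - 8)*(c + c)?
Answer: -15076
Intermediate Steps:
j(c) = 2*c*(-8 + c) (j(c) = (-8 + c)*(2*c) = 2*c*(-8 + c))
P(O) = -4
-157*j(12) + P(11) = -314*12*(-8 + 12) - 4 = -314*12*4 - 4 = -157*96 - 4 = -15072 - 4 = -15076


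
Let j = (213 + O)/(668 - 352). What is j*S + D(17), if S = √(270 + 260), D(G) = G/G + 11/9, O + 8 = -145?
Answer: 20/9 + 15*√530/79 ≈ 6.5934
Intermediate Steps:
O = -153 (O = -8 - 145 = -153)
D(G) = 20/9 (D(G) = 1 + 11*(⅑) = 1 + 11/9 = 20/9)
S = √530 ≈ 23.022
j = 15/79 (j = (213 - 153)/(668 - 352) = 60/316 = 60*(1/316) = 15/79 ≈ 0.18987)
j*S + D(17) = 15*√530/79 + 20/9 = 20/9 + 15*√530/79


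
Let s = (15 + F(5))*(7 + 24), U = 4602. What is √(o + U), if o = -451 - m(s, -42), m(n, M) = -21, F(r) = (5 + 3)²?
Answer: 2*√1043 ≈ 64.591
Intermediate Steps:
F(r) = 64 (F(r) = 8² = 64)
s = 2449 (s = (15 + 64)*(7 + 24) = 79*31 = 2449)
o = -430 (o = -451 - 1*(-21) = -451 + 21 = -430)
√(o + U) = √(-430 + 4602) = √4172 = 2*√1043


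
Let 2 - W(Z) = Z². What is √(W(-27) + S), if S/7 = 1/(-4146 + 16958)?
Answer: I*√29833757351/6406 ≈ 26.963*I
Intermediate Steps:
W(Z) = 2 - Z²
S = 7/12812 (S = 7/(-4146 + 16958) = 7/12812 ≈ 0.00054636)
√(W(-27) + S) = √((2 - 1*(-27)²) + 7/12812) = √((2 - 1*729) + 7/12812) = √((2 - 729) + 7/12812) = √(-727 + 7/12812) = √(-9314317/12812) = I*√29833757351/6406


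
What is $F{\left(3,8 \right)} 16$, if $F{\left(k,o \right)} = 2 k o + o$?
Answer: $896$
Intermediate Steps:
$F{\left(k,o \right)} = o + 2 k o$ ($F{\left(k,o \right)} = 2 k o + o = o + 2 k o$)
$F{\left(3,8 \right)} 16 = 8 \left(1 + 2 \cdot 3\right) 16 = 8 \left(1 + 6\right) 16 = 8 \cdot 7 \cdot 16 = 56 \cdot 16 = 896$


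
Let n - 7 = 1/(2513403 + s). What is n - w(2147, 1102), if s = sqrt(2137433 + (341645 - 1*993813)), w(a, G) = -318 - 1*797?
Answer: 7087890722584971/6317193155144 - sqrt(1485265)/6317193155144 ≈ 1122.0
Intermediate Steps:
w(a, G) = -1115 (w(a, G) = -318 - 797 = -1115)
s = sqrt(1485265) (s = sqrt(2137433 + (341645 - 993813)) = sqrt(2137433 - 652168) = sqrt(1485265) ≈ 1218.7)
n = 7 + 1/(2513403 + sqrt(1485265)) ≈ 7.0000
n - w(2147, 1102) = (44220354599411/6317193155144 - sqrt(1485265)/6317193155144) - 1*(-1115) = (44220354599411/6317193155144 - sqrt(1485265)/6317193155144) + 1115 = 7087890722584971/6317193155144 - sqrt(1485265)/6317193155144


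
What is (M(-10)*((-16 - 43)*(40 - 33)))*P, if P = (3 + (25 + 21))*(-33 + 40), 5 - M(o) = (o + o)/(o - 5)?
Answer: -1558249/3 ≈ -5.1942e+5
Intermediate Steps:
M(o) = 5 - 2*o/(-5 + o) (M(o) = 5 - (o + o)/(o - 5) = 5 - 2*o/(-5 + o))
P = 343 (P = (3 + 46)*7 = 49*7 = 343)
(M(-10)*((-16 - 43)*(40 - 33)))*P = (((-25 + 3*(-10))/(-5 - 10))*((-16 - 43)*(40 - 33)))*343 = (((-25 - 30)/(-15))*(-59*7))*343 = (-1/15*(-55)*(-413))*343 = ((11/3)*(-413))*343 = -4543/3*343 = -1558249/3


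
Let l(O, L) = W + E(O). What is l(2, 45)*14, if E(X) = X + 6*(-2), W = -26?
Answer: -504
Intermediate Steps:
E(X) = -12 + X (E(X) = X - 12 = -12 + X)
l(O, L) = -38 + O (l(O, L) = -26 + (-12 + O) = -38 + O)
l(2, 45)*14 = (-38 + 2)*14 = -36*14 = -504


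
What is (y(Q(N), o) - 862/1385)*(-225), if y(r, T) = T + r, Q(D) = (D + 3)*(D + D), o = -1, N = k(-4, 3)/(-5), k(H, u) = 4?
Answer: 320499/277 ≈ 1157.0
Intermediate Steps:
N = -4/5 (N = 4/(-5) = 4*(-1/5) = -4/5 ≈ -0.80000)
Q(D) = 2*D*(3 + D) (Q(D) = (3 + D)*(2*D) = 2*D*(3 + D))
(y(Q(N), o) - 862/1385)*(-225) = ((-1 + 2*(-4/5)*(3 - 4/5)) - 862/1385)*(-225) = ((-1 + 2*(-4/5)*(11/5)) - 862*1/1385)*(-225) = ((-1 - 88/25) - 862/1385)*(-225) = (-113/25 - 862/1385)*(-225) = -35611/6925*(-225) = 320499/277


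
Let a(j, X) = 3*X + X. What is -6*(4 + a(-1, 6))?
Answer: -168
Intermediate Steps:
a(j, X) = 4*X
-6*(4 + a(-1, 6)) = -6*(4 + 4*6) = -6*(4 + 24) = -6*28 = -168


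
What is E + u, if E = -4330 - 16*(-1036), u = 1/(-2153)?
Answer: 26365637/2153 ≈ 12246.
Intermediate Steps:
u = -1/2153 ≈ -0.00046447
E = 12246 (E = -4330 - 1*(-16576) = -4330 + 16576 = 12246)
E + u = 12246 - 1/2153 = 26365637/2153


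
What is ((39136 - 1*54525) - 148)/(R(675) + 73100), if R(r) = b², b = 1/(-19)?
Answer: -1869619/8796367 ≈ -0.21254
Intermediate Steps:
b = -1/19 ≈ -0.052632
R(r) = 1/361 (R(r) = (-1/19)² = 1/361)
((39136 - 1*54525) - 148)/(R(675) + 73100) = ((39136 - 1*54525) - 148)/(1/361 + 73100) = ((39136 - 54525) - 148)/(26389101/361) = (-15389 - 148)*(361/26389101) = -15537*361/26389101 = -1869619/8796367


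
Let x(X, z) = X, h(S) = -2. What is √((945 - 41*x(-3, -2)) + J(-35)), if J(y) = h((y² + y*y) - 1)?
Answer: √1066 ≈ 32.650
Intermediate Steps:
J(y) = -2
√((945 - 41*x(-3, -2)) + J(-35)) = √((945 - 41*(-3)) - 2) = √((945 + 123) - 2) = √(1068 - 2) = √1066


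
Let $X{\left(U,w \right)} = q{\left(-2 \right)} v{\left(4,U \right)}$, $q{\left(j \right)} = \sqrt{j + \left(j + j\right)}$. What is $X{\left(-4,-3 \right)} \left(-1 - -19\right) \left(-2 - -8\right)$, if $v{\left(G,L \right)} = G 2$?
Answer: $864 i \sqrt{6} \approx 2116.4 i$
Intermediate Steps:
$v{\left(G,L \right)} = 2 G$
$q{\left(j \right)} = \sqrt{3} \sqrt{j}$ ($q{\left(j \right)} = \sqrt{j + 2 j} = \sqrt{3 j} = \sqrt{3} \sqrt{j}$)
$X{\left(U,w \right)} = 8 i \sqrt{6}$ ($X{\left(U,w \right)} = \sqrt{3} \sqrt{-2} \cdot 2 \cdot 4 = \sqrt{3} i \sqrt{2} \cdot 8 = i \sqrt{6} \cdot 8 = 8 i \sqrt{6}$)
$X{\left(-4,-3 \right)} \left(-1 - -19\right) \left(-2 - -8\right) = 8 i \sqrt{6} \left(-1 - -19\right) \left(-2 - -8\right) = 8 i \sqrt{6} \left(-1 + 19\right) \left(-2 + 8\right) = 8 i \sqrt{6} \cdot 18 \cdot 6 = 144 i \sqrt{6} \cdot 6 = 864 i \sqrt{6}$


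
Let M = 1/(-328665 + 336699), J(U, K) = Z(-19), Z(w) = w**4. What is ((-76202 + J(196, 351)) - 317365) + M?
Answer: -2114918363/8034 ≈ -2.6325e+5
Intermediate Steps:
J(U, K) = 130321 (J(U, K) = (-19)**4 = 130321)
M = 1/8034 ≈ 0.00012447
((-76202 + J(196, 351)) - 317365) + M = ((-76202 + 130321) - 317365) + 1/8034 = (54119 - 317365) + 1/8034 = -263246 + 1/8034 = -2114918363/8034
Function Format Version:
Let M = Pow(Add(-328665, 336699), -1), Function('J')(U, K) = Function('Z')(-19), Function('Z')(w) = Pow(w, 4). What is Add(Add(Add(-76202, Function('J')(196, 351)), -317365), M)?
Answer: Rational(-2114918363, 8034) ≈ -2.6325e+5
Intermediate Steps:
Function('J')(U, K) = 130321 (Function('J')(U, K) = Pow(-19, 4) = 130321)
M = Rational(1, 8034) (M = Pow(8034, -1) = Rational(1, 8034) ≈ 0.00012447)
Add(Add(Add(-76202, Function('J')(196, 351)), -317365), M) = Add(Add(Add(-76202, 130321), -317365), Rational(1, 8034)) = Add(Add(54119, -317365), Rational(1, 8034)) = Add(-263246, Rational(1, 8034)) = Rational(-2114918363, 8034)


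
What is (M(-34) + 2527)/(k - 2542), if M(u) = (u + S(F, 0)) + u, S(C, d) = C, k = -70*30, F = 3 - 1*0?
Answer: -1231/2321 ≈ -0.53037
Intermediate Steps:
F = 3 (F = 3 + 0 = 3)
k = -2100
M(u) = 3 + 2*u (M(u) = (u + 3) + u = (3 + u) + u = 3 + 2*u)
(M(-34) + 2527)/(k - 2542) = ((3 + 2*(-34)) + 2527)/(-2100 - 2542) = ((3 - 68) + 2527)/(-4642) = (-65 + 2527)*(-1/4642) = 2462*(-1/4642) = -1231/2321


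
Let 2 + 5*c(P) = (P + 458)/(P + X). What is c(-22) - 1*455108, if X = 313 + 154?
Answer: -1012615754/2225 ≈ -4.5511e+5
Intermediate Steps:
X = 467
c(P) = -2/5 + (458 + P)/(5*(467 + P)) (c(P) = -2/5 + ((P + 458)/(P + 467))/5 = -2/5 + ((458 + P)/(467 + P))/5 = -2/5 + (458 + P)/(5*(467 + P)))
c(-22) - 1*455108 = (-476 - 1*(-22))/(5*(467 - 22)) - 1*455108 = (1/5)*(-476 + 22)/445 - 455108 = (1/5)*(1/445)*(-454) - 455108 = -454/2225 - 455108 = -1012615754/2225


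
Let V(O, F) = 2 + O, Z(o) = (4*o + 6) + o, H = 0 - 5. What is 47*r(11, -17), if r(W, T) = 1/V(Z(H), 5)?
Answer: -47/17 ≈ -2.7647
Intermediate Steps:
H = -5
Z(o) = 6 + 5*o (Z(o) = (6 + 4*o) + o = 6 + 5*o)
r(W, T) = -1/17 (r(W, T) = 1/(2 + (6 + 5*(-5))) = 1/(2 + (6 - 25)) = 1/(2 - 19) = 1/(-17) = -1/17)
47*r(11, -17) = 47*(-1/17) = -47/17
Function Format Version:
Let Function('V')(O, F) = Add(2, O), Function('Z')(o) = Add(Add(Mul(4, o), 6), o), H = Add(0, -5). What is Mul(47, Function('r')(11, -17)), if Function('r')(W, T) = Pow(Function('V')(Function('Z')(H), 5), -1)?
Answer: Rational(-47, 17) ≈ -2.7647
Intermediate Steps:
H = -5
Function('Z')(o) = Add(6, Mul(5, o)) (Function('Z')(o) = Add(Add(6, Mul(4, o)), o) = Add(6, Mul(5, o)))
Function('r')(W, T) = Rational(-1, 17) (Function('r')(W, T) = Pow(Add(2, Add(6, Mul(5, -5))), -1) = Pow(Add(2, Add(6, -25)), -1) = Pow(Add(2, -19), -1) = Pow(-17, -1) = Rational(-1, 17))
Mul(47, Function('r')(11, -17)) = Mul(47, Rational(-1, 17)) = Rational(-47, 17)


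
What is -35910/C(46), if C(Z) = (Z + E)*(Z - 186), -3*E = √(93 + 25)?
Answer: 106191/18926 + 1539*√118/37852 ≈ 6.0525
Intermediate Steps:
E = -√118/3 (E = -√(93 + 25)/3 = -√118/3 ≈ -3.6209)
C(Z) = (-186 + Z)*(Z - √118/3) (C(Z) = (Z - √118/3)*(Z - 186) = (Z - √118/3)*(-186 + Z) = (-186 + Z)*(Z - √118/3))
-35910/C(46) = -35910/(46² - 186*46 + 62*√118 - ⅓*46*√118) = -35910/(2116 - 8556 + 62*√118 - 46*√118/3) = -35910/(-6440 + 140*√118/3)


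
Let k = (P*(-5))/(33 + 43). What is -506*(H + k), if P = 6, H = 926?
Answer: -8898769/19 ≈ -4.6836e+5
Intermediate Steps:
k = -15/38 (k = (6*(-5))/(33 + 43) = -30/76 = (1/76)*(-30) = -15/38 ≈ -0.39474)
-506*(H + k) = -506*(926 - 15/38) = -506*35173/38 = -8898769/19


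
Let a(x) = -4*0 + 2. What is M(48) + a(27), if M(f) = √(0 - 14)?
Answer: 2 + I*√14 ≈ 2.0 + 3.7417*I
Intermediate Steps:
M(f) = I*√14 (M(f) = √(-14) = I*√14)
a(x) = 2 (a(x) = 0 + 2 = 2)
M(48) + a(27) = I*√14 + 2 = 2 + I*√14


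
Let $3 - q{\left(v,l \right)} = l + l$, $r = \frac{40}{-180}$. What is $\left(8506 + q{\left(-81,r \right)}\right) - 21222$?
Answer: $- \frac{114413}{9} \approx -12713.0$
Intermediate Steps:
$r = - \frac{2}{9}$ ($r = 40 \left(- \frac{1}{180}\right) = - \frac{2}{9} \approx -0.22222$)
$q{\left(v,l \right)} = 3 - 2 l$ ($q{\left(v,l \right)} = 3 - \left(l + l\right) = 3 - 2 l$)
$\left(8506 + q{\left(-81,r \right)}\right) - 21222 = \left(8506 + \left(3 - - \frac{4}{9}\right)\right) - 21222 = \left(8506 + \left(3 + \frac{4}{9}\right)\right) - 21222 = \left(8506 + \frac{31}{9}\right) - 21222 = \frac{76585}{9} - 21222 = - \frac{114413}{9}$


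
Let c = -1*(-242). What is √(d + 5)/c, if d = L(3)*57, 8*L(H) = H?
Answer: √422/968 ≈ 0.021222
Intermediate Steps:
L(H) = H/8
c = 242
d = 171/8 (d = ((⅛)*3)*57 = (3/8)*57 = 171/8 ≈ 21.375)
√(d + 5)/c = √(171/8 + 5)/242 = √(211/8)/242 = (√422/4)/242 = √422/968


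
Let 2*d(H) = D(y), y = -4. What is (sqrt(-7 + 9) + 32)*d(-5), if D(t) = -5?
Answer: -80 - 5*sqrt(2)/2 ≈ -83.536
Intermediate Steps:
d(H) = -5/2 (d(H) = (1/2)*(-5) = -5/2)
(sqrt(-7 + 9) + 32)*d(-5) = (sqrt(-7 + 9) + 32)*(-5/2) = (sqrt(2) + 32)*(-5/2) = (32 + sqrt(2))*(-5/2) = -80 - 5*sqrt(2)/2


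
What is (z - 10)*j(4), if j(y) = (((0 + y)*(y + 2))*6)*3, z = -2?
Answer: -5184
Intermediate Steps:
j(y) = 18*y*(2 + y) (j(y) = ((y*(2 + y))*6)*3 = (6*y*(2 + y))*3 = 18*y*(2 + y))
(z - 10)*j(4) = (-2 - 10)*(18*4*(2 + 4)) = -216*4*6 = -12*432 = -5184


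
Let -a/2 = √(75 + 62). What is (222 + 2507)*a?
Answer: -5458*√137 ≈ -63884.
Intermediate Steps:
a = -2*√137 (a = -2*√(75 + 62) = -2*√137 ≈ -23.409)
(222 + 2507)*a = (222 + 2507)*(-2*√137) = 2729*(-2*√137) = -5458*√137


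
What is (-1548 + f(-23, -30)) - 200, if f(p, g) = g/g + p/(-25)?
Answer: -43652/25 ≈ -1746.1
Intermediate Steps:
f(p, g) = 1 - p/25 (f(p, g) = 1 + p*(-1/25) = 1 - p/25)
(-1548 + f(-23, -30)) - 200 = (-1548 + (1 - 1/25*(-23))) - 200 = (-1548 + (1 + 23/25)) - 200 = (-1548 + 48/25) - 200 = -38652/25 - 200 = -43652/25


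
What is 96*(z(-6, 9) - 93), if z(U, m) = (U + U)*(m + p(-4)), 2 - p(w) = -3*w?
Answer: -7776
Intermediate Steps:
p(w) = 2 + 3*w (p(w) = 2 - (-3)*w = 2 + 3*w)
z(U, m) = 2*U*(-10 + m) (z(U, m) = (U + U)*(m + (2 + 3*(-4))) = (2*U)*(m + (2 - 12)) = (2*U)*(m - 10) = (2*U)*(-10 + m) = 2*U*(-10 + m))
96*(z(-6, 9) - 93) = 96*(2*(-6)*(-10 + 9) - 93) = 96*(2*(-6)*(-1) - 93) = 96*(12 - 93) = 96*(-81) = -7776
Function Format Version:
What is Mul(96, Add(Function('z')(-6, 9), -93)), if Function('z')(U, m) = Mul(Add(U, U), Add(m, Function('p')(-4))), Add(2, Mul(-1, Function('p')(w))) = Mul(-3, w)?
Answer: -7776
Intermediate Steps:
Function('p')(w) = Add(2, Mul(3, w)) (Function('p')(w) = Add(2, Mul(-1, Mul(-3, w))) = Add(2, Mul(3, w)))
Function('z')(U, m) = Mul(2, U, Add(-10, m)) (Function('z')(U, m) = Mul(Add(U, U), Add(m, Add(2, Mul(3, -4)))) = Mul(Mul(2, U), Add(m, Add(2, -12))) = Mul(Mul(2, U), Add(m, -10)) = Mul(Mul(2, U), Add(-10, m)) = Mul(2, U, Add(-10, m)))
Mul(96, Add(Function('z')(-6, 9), -93)) = Mul(96, Add(Mul(2, -6, Add(-10, 9)), -93)) = Mul(96, Add(Mul(2, -6, -1), -93)) = Mul(96, Add(12, -93)) = Mul(96, -81) = -7776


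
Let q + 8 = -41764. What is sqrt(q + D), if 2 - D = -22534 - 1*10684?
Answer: 2*I*sqrt(2138) ≈ 92.477*I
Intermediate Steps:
q = -41772 (q = -8 - 41764 = -41772)
D = 33220 (D = 2 - (-22534 - 1*10684) = 2 - (-22534 - 10684) = 2 - 1*(-33218) = 2 + 33218 = 33220)
sqrt(q + D) = sqrt(-41772 + 33220) = sqrt(-8552) = 2*I*sqrt(2138)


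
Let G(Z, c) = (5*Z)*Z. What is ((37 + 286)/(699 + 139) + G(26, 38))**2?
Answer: 8024546214169/702244 ≈ 1.1427e+7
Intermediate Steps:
G(Z, c) = 5*Z**2
((37 + 286)/(699 + 139) + G(26, 38))**2 = ((37 + 286)/(699 + 139) + 5*26**2)**2 = (323/838 + 5*676)**2 = (323*(1/838) + 3380)**2 = (323/838 + 3380)**2 = (2832763/838)**2 = 8024546214169/702244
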